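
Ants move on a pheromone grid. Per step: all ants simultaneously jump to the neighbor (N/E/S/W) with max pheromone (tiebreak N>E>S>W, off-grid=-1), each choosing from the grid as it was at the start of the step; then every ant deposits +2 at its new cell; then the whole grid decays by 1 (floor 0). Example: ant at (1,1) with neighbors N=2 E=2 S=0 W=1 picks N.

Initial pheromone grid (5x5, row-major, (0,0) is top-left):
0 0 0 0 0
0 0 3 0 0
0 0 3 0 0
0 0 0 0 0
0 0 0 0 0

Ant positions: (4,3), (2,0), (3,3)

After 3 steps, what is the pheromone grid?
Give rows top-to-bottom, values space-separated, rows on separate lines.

After step 1: ants at (3,3),(1,0),(2,3)
  0 0 0 0 0
  1 0 2 0 0
  0 0 2 1 0
  0 0 0 1 0
  0 0 0 0 0
After step 2: ants at (2,3),(0,0),(2,2)
  1 0 0 0 0
  0 0 1 0 0
  0 0 3 2 0
  0 0 0 0 0
  0 0 0 0 0
After step 3: ants at (2,2),(0,1),(2,3)
  0 1 0 0 0
  0 0 0 0 0
  0 0 4 3 0
  0 0 0 0 0
  0 0 0 0 0

0 1 0 0 0
0 0 0 0 0
0 0 4 3 0
0 0 0 0 0
0 0 0 0 0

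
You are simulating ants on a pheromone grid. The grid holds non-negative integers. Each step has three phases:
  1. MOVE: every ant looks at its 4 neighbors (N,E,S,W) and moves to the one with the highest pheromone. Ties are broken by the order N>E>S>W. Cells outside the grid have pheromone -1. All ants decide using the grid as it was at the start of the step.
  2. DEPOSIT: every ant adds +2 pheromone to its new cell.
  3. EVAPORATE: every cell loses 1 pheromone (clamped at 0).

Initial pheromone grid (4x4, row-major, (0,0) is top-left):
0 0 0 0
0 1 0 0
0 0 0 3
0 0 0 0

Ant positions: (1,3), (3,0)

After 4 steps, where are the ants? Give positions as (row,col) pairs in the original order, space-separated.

Step 1: ant0:(1,3)->S->(2,3) | ant1:(3,0)->N->(2,0)
  grid max=4 at (2,3)
Step 2: ant0:(2,3)->N->(1,3) | ant1:(2,0)->N->(1,0)
  grid max=3 at (2,3)
Step 3: ant0:(1,3)->S->(2,3) | ant1:(1,0)->N->(0,0)
  grid max=4 at (2,3)
Step 4: ant0:(2,3)->N->(1,3) | ant1:(0,0)->E->(0,1)
  grid max=3 at (2,3)

(1,3) (0,1)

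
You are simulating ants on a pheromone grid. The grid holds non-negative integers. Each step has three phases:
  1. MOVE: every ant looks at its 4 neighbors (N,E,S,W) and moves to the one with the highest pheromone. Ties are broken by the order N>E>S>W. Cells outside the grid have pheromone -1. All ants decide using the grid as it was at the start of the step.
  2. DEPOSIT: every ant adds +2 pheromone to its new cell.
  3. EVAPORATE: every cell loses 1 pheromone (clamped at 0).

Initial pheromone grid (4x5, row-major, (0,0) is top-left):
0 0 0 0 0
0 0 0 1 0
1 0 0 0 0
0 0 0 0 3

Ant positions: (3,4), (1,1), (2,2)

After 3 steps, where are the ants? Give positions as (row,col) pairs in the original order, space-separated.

Step 1: ant0:(3,4)->N->(2,4) | ant1:(1,1)->N->(0,1) | ant2:(2,2)->N->(1,2)
  grid max=2 at (3,4)
Step 2: ant0:(2,4)->S->(3,4) | ant1:(0,1)->E->(0,2) | ant2:(1,2)->N->(0,2)
  grid max=3 at (0,2)
Step 3: ant0:(3,4)->N->(2,4) | ant1:(0,2)->E->(0,3) | ant2:(0,2)->E->(0,3)
  grid max=3 at (0,3)

(2,4) (0,3) (0,3)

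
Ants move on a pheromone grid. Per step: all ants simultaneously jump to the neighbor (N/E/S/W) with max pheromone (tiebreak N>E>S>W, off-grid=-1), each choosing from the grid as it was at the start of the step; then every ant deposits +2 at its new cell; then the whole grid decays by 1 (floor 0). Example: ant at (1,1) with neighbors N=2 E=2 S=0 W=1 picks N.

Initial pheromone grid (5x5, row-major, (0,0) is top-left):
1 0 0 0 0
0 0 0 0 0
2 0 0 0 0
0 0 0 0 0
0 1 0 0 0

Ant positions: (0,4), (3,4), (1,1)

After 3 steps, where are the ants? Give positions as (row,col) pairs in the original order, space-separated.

Step 1: ant0:(0,4)->S->(1,4) | ant1:(3,4)->N->(2,4) | ant2:(1,1)->N->(0,1)
  grid max=1 at (0,1)
Step 2: ant0:(1,4)->S->(2,4) | ant1:(2,4)->N->(1,4) | ant2:(0,1)->E->(0,2)
  grid max=2 at (1,4)
Step 3: ant0:(2,4)->N->(1,4) | ant1:(1,4)->S->(2,4) | ant2:(0,2)->E->(0,3)
  grid max=3 at (1,4)

(1,4) (2,4) (0,3)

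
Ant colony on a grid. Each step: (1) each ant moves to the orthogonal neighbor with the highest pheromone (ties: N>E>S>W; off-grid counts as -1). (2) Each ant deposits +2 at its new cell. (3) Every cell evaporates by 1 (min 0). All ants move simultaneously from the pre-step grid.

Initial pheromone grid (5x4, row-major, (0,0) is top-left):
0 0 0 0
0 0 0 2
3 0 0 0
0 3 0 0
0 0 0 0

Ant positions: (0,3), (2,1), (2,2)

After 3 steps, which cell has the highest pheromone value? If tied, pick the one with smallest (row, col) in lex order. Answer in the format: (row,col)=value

Answer: (1,3)=5

Derivation:
Step 1: ant0:(0,3)->S->(1,3) | ant1:(2,1)->S->(3,1) | ant2:(2,2)->N->(1,2)
  grid max=4 at (3,1)
Step 2: ant0:(1,3)->W->(1,2) | ant1:(3,1)->N->(2,1) | ant2:(1,2)->E->(1,3)
  grid max=4 at (1,3)
Step 3: ant0:(1,2)->E->(1,3) | ant1:(2,1)->S->(3,1) | ant2:(1,3)->W->(1,2)
  grid max=5 at (1,3)
Final grid:
  0 0 0 0
  0 0 3 5
  0 0 0 0
  0 4 0 0
  0 0 0 0
Max pheromone 5 at (1,3)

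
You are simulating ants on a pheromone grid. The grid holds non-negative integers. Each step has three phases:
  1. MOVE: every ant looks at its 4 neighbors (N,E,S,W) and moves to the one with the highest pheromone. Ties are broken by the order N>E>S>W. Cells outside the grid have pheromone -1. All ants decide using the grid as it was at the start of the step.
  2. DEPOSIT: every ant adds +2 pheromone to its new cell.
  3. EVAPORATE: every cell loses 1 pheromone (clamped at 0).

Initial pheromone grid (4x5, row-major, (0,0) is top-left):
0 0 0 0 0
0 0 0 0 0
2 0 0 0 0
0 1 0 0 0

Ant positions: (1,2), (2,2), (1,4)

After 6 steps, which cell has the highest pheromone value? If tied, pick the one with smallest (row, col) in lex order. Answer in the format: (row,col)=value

Answer: (0,2)=6

Derivation:
Step 1: ant0:(1,2)->N->(0,2) | ant1:(2,2)->N->(1,2) | ant2:(1,4)->N->(0,4)
  grid max=1 at (0,2)
Step 2: ant0:(0,2)->S->(1,2) | ant1:(1,2)->N->(0,2) | ant2:(0,4)->S->(1,4)
  grid max=2 at (0,2)
Step 3: ant0:(1,2)->N->(0,2) | ant1:(0,2)->S->(1,2) | ant2:(1,4)->N->(0,4)
  grid max=3 at (0,2)
Step 4: ant0:(0,2)->S->(1,2) | ant1:(1,2)->N->(0,2) | ant2:(0,4)->S->(1,4)
  grid max=4 at (0,2)
Step 5: ant0:(1,2)->N->(0,2) | ant1:(0,2)->S->(1,2) | ant2:(1,4)->N->(0,4)
  grid max=5 at (0,2)
Step 6: ant0:(0,2)->S->(1,2) | ant1:(1,2)->N->(0,2) | ant2:(0,4)->S->(1,4)
  grid max=6 at (0,2)
Final grid:
  0 0 6 0 0
  0 0 6 0 1
  0 0 0 0 0
  0 0 0 0 0
Max pheromone 6 at (0,2)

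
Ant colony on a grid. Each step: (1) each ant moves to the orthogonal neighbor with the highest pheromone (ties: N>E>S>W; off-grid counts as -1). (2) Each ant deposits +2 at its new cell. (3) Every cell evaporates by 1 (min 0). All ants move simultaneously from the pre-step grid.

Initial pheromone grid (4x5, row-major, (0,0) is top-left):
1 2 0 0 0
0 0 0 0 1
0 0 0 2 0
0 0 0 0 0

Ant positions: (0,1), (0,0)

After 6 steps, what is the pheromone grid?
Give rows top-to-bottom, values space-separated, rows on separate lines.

After step 1: ants at (0,0),(0,1)
  2 3 0 0 0
  0 0 0 0 0
  0 0 0 1 0
  0 0 0 0 0
After step 2: ants at (0,1),(0,0)
  3 4 0 0 0
  0 0 0 0 0
  0 0 0 0 0
  0 0 0 0 0
After step 3: ants at (0,0),(0,1)
  4 5 0 0 0
  0 0 0 0 0
  0 0 0 0 0
  0 0 0 0 0
After step 4: ants at (0,1),(0,0)
  5 6 0 0 0
  0 0 0 0 0
  0 0 0 0 0
  0 0 0 0 0
After step 5: ants at (0,0),(0,1)
  6 7 0 0 0
  0 0 0 0 0
  0 0 0 0 0
  0 0 0 0 0
After step 6: ants at (0,1),(0,0)
  7 8 0 0 0
  0 0 0 0 0
  0 0 0 0 0
  0 0 0 0 0

7 8 0 0 0
0 0 0 0 0
0 0 0 0 0
0 0 0 0 0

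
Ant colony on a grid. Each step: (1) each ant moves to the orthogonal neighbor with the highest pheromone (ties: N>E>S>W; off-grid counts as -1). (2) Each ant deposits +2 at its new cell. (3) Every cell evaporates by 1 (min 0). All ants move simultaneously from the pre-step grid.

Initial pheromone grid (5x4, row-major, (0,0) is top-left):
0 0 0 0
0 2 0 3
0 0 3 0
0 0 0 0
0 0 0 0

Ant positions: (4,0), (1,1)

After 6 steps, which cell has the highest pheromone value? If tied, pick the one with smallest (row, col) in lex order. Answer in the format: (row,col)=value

Answer: (1,1)=6

Derivation:
Step 1: ant0:(4,0)->N->(3,0) | ant1:(1,1)->N->(0,1)
  grid max=2 at (1,3)
Step 2: ant0:(3,0)->N->(2,0) | ant1:(0,1)->S->(1,1)
  grid max=2 at (1,1)
Step 3: ant0:(2,0)->N->(1,0) | ant1:(1,1)->N->(0,1)
  grid max=1 at (0,1)
Step 4: ant0:(1,0)->E->(1,1) | ant1:(0,1)->S->(1,1)
  grid max=4 at (1,1)
Step 5: ant0:(1,1)->N->(0,1) | ant1:(1,1)->N->(0,1)
  grid max=3 at (0,1)
Step 6: ant0:(0,1)->S->(1,1) | ant1:(0,1)->S->(1,1)
  grid max=6 at (1,1)
Final grid:
  0 2 0 0
  0 6 0 0
  0 0 0 0
  0 0 0 0
  0 0 0 0
Max pheromone 6 at (1,1)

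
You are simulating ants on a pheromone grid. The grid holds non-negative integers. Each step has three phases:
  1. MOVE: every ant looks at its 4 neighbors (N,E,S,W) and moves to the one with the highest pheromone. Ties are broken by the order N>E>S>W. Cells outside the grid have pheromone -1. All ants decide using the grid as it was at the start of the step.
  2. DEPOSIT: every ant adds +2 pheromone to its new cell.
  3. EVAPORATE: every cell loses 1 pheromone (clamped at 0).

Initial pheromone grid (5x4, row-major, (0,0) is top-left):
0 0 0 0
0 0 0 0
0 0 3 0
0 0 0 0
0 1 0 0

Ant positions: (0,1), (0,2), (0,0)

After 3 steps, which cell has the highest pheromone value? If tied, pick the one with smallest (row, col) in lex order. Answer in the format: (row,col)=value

Step 1: ant0:(0,1)->E->(0,2) | ant1:(0,2)->E->(0,3) | ant2:(0,0)->E->(0,1)
  grid max=2 at (2,2)
Step 2: ant0:(0,2)->E->(0,3) | ant1:(0,3)->W->(0,2) | ant2:(0,1)->E->(0,2)
  grid max=4 at (0,2)
Step 3: ant0:(0,3)->W->(0,2) | ant1:(0,2)->E->(0,3) | ant2:(0,2)->E->(0,3)
  grid max=5 at (0,2)
Final grid:
  0 0 5 5
  0 0 0 0
  0 0 0 0
  0 0 0 0
  0 0 0 0
Max pheromone 5 at (0,2)

Answer: (0,2)=5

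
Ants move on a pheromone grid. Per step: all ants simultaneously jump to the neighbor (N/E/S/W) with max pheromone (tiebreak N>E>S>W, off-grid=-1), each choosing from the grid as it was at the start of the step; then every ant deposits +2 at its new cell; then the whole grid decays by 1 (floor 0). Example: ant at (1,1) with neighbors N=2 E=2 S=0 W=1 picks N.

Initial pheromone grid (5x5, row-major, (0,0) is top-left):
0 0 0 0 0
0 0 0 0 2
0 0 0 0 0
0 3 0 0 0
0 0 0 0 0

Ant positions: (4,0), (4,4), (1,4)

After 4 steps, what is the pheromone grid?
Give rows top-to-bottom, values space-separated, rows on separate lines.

After step 1: ants at (3,0),(3,4),(0,4)
  0 0 0 0 1
  0 0 0 0 1
  0 0 0 0 0
  1 2 0 0 1
  0 0 0 0 0
After step 2: ants at (3,1),(2,4),(1,4)
  0 0 0 0 0
  0 0 0 0 2
  0 0 0 0 1
  0 3 0 0 0
  0 0 0 0 0
After step 3: ants at (2,1),(1,4),(2,4)
  0 0 0 0 0
  0 0 0 0 3
  0 1 0 0 2
  0 2 0 0 0
  0 0 0 0 0
After step 4: ants at (3,1),(2,4),(1,4)
  0 0 0 0 0
  0 0 0 0 4
  0 0 0 0 3
  0 3 0 0 0
  0 0 0 0 0

0 0 0 0 0
0 0 0 0 4
0 0 0 0 3
0 3 0 0 0
0 0 0 0 0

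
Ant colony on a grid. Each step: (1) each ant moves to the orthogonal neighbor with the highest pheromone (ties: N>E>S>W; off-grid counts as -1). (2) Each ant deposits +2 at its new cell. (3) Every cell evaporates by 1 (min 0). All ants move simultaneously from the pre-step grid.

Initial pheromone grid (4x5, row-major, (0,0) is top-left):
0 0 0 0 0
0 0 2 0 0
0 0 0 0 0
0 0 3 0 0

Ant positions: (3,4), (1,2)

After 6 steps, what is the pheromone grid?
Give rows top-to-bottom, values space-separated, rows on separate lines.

After step 1: ants at (2,4),(0,2)
  0 0 1 0 0
  0 0 1 0 0
  0 0 0 0 1
  0 0 2 0 0
After step 2: ants at (1,4),(1,2)
  0 0 0 0 0
  0 0 2 0 1
  0 0 0 0 0
  0 0 1 0 0
After step 3: ants at (0,4),(0,2)
  0 0 1 0 1
  0 0 1 0 0
  0 0 0 0 0
  0 0 0 0 0
After step 4: ants at (1,4),(1,2)
  0 0 0 0 0
  0 0 2 0 1
  0 0 0 0 0
  0 0 0 0 0
After step 5: ants at (0,4),(0,2)
  0 0 1 0 1
  0 0 1 0 0
  0 0 0 0 0
  0 0 0 0 0
After step 6: ants at (1,4),(1,2)
  0 0 0 0 0
  0 0 2 0 1
  0 0 0 0 0
  0 0 0 0 0

0 0 0 0 0
0 0 2 0 1
0 0 0 0 0
0 0 0 0 0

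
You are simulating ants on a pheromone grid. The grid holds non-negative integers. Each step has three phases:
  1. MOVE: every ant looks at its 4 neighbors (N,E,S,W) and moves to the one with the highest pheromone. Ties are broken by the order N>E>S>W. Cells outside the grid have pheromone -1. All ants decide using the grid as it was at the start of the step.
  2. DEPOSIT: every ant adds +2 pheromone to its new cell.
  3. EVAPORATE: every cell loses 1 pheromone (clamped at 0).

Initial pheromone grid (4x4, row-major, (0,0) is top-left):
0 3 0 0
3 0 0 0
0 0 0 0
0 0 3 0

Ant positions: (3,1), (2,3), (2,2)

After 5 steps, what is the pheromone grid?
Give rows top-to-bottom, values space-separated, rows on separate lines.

After step 1: ants at (3,2),(1,3),(3,2)
  0 2 0 0
  2 0 0 1
  0 0 0 0
  0 0 6 0
After step 2: ants at (2,2),(0,3),(2,2)
  0 1 0 1
  1 0 0 0
  0 0 3 0
  0 0 5 0
After step 3: ants at (3,2),(1,3),(3,2)
  0 0 0 0
  0 0 0 1
  0 0 2 0
  0 0 8 0
After step 4: ants at (2,2),(0,3),(2,2)
  0 0 0 1
  0 0 0 0
  0 0 5 0
  0 0 7 0
After step 5: ants at (3,2),(1,3),(3,2)
  0 0 0 0
  0 0 0 1
  0 0 4 0
  0 0 10 0

0 0 0 0
0 0 0 1
0 0 4 0
0 0 10 0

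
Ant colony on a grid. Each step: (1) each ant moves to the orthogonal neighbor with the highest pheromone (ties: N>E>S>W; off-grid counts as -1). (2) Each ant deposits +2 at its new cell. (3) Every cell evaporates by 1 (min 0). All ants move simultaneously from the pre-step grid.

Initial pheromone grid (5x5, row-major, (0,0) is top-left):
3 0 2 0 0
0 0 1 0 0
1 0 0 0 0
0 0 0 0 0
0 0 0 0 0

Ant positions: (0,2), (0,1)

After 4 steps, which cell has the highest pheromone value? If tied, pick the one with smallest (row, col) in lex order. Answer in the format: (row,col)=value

Step 1: ant0:(0,2)->S->(1,2) | ant1:(0,1)->W->(0,0)
  grid max=4 at (0,0)
Step 2: ant0:(1,2)->N->(0,2) | ant1:(0,0)->E->(0,1)
  grid max=3 at (0,0)
Step 3: ant0:(0,2)->S->(1,2) | ant1:(0,1)->W->(0,0)
  grid max=4 at (0,0)
Step 4: ant0:(1,2)->N->(0,2) | ant1:(0,0)->E->(0,1)
  grid max=3 at (0,0)
Final grid:
  3 1 2 0 0
  0 0 1 0 0
  0 0 0 0 0
  0 0 0 0 0
  0 0 0 0 0
Max pheromone 3 at (0,0)

Answer: (0,0)=3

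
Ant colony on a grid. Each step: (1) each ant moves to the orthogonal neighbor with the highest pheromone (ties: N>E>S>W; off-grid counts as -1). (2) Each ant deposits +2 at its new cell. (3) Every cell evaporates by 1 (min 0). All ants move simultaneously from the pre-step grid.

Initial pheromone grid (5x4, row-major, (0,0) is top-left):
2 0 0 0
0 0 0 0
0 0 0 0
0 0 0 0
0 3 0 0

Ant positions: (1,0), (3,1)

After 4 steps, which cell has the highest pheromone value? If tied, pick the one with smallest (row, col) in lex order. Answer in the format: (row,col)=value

Step 1: ant0:(1,0)->N->(0,0) | ant1:(3,1)->S->(4,1)
  grid max=4 at (4,1)
Step 2: ant0:(0,0)->E->(0,1) | ant1:(4,1)->N->(3,1)
  grid max=3 at (4,1)
Step 3: ant0:(0,1)->W->(0,0) | ant1:(3,1)->S->(4,1)
  grid max=4 at (4,1)
Step 4: ant0:(0,0)->E->(0,1) | ant1:(4,1)->N->(3,1)
  grid max=3 at (4,1)
Final grid:
  2 1 0 0
  0 0 0 0
  0 0 0 0
  0 1 0 0
  0 3 0 0
Max pheromone 3 at (4,1)

Answer: (4,1)=3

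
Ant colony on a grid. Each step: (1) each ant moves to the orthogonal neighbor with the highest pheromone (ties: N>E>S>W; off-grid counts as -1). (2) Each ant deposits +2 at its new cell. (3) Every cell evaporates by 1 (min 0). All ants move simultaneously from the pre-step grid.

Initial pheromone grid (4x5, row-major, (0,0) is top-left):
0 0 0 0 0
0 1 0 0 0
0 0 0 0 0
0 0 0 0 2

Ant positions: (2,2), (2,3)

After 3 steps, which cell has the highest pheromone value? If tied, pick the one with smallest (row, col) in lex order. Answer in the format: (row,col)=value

Step 1: ant0:(2,2)->N->(1,2) | ant1:(2,3)->N->(1,3)
  grid max=1 at (1,2)
Step 2: ant0:(1,2)->E->(1,3) | ant1:(1,3)->W->(1,2)
  grid max=2 at (1,2)
Step 3: ant0:(1,3)->W->(1,2) | ant1:(1,2)->E->(1,3)
  grid max=3 at (1,2)
Final grid:
  0 0 0 0 0
  0 0 3 3 0
  0 0 0 0 0
  0 0 0 0 0
Max pheromone 3 at (1,2)

Answer: (1,2)=3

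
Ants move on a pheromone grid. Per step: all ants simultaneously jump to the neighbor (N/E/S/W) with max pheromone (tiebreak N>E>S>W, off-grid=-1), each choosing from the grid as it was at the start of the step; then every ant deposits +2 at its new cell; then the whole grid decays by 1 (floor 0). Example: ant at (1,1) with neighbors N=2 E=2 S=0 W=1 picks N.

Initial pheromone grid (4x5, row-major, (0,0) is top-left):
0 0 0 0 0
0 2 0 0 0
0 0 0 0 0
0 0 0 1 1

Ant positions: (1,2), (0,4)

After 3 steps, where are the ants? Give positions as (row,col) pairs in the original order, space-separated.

Step 1: ant0:(1,2)->W->(1,1) | ant1:(0,4)->S->(1,4)
  grid max=3 at (1,1)
Step 2: ant0:(1,1)->N->(0,1) | ant1:(1,4)->N->(0,4)
  grid max=2 at (1,1)
Step 3: ant0:(0,1)->S->(1,1) | ant1:(0,4)->S->(1,4)
  grid max=3 at (1,1)

(1,1) (1,4)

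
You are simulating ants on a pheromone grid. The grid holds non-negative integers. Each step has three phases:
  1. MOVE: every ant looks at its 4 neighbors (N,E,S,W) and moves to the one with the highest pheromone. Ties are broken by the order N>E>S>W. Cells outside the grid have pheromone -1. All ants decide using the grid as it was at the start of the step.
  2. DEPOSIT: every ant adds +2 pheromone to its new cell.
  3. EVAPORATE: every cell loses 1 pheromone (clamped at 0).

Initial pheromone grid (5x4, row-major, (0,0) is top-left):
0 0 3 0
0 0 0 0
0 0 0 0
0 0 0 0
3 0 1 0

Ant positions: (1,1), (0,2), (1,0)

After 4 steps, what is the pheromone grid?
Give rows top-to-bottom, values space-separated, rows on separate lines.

After step 1: ants at (0,1),(0,3),(0,0)
  1 1 2 1
  0 0 0 0
  0 0 0 0
  0 0 0 0
  2 0 0 0
After step 2: ants at (0,2),(0,2),(0,1)
  0 2 5 0
  0 0 0 0
  0 0 0 0
  0 0 0 0
  1 0 0 0
After step 3: ants at (0,1),(0,1),(0,2)
  0 5 6 0
  0 0 0 0
  0 0 0 0
  0 0 0 0
  0 0 0 0
After step 4: ants at (0,2),(0,2),(0,1)
  0 6 9 0
  0 0 0 0
  0 0 0 0
  0 0 0 0
  0 0 0 0

0 6 9 0
0 0 0 0
0 0 0 0
0 0 0 0
0 0 0 0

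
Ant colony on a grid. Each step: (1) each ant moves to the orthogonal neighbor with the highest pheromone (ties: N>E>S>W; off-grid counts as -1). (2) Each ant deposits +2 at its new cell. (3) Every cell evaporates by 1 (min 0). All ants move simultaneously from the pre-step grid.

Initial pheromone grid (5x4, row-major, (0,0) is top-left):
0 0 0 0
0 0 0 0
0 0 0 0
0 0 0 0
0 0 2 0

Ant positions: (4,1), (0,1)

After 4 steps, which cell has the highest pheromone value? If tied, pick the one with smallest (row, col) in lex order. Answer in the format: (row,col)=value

Step 1: ant0:(4,1)->E->(4,2) | ant1:(0,1)->E->(0,2)
  grid max=3 at (4,2)
Step 2: ant0:(4,2)->N->(3,2) | ant1:(0,2)->E->(0,3)
  grid max=2 at (4,2)
Step 3: ant0:(3,2)->S->(4,2) | ant1:(0,3)->S->(1,3)
  grid max=3 at (4,2)
Step 4: ant0:(4,2)->N->(3,2) | ant1:(1,3)->N->(0,3)
  grid max=2 at (4,2)
Final grid:
  0 0 0 1
  0 0 0 0
  0 0 0 0
  0 0 1 0
  0 0 2 0
Max pheromone 2 at (4,2)

Answer: (4,2)=2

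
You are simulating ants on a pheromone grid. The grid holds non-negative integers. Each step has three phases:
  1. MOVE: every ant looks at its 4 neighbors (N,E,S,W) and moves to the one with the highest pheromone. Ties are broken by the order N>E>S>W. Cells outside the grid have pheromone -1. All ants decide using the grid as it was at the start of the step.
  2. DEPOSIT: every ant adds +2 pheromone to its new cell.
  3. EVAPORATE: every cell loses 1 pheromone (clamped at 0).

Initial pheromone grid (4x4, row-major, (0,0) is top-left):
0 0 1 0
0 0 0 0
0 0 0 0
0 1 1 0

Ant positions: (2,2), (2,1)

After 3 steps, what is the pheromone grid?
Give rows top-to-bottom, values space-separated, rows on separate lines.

After step 1: ants at (3,2),(3,1)
  0 0 0 0
  0 0 0 0
  0 0 0 0
  0 2 2 0
After step 2: ants at (3,1),(3,2)
  0 0 0 0
  0 0 0 0
  0 0 0 0
  0 3 3 0
After step 3: ants at (3,2),(3,1)
  0 0 0 0
  0 0 0 0
  0 0 0 0
  0 4 4 0

0 0 0 0
0 0 0 0
0 0 0 0
0 4 4 0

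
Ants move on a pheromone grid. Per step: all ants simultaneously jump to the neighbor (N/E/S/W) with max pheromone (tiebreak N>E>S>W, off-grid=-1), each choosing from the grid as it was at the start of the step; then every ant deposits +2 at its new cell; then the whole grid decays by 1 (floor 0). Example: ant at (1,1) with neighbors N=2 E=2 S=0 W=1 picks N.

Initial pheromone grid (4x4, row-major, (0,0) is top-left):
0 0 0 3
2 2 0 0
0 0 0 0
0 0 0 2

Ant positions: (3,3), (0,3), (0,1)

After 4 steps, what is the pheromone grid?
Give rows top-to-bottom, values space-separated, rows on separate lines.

After step 1: ants at (2,3),(1,3),(1,1)
  0 0 0 2
  1 3 0 1
  0 0 0 1
  0 0 0 1
After step 2: ants at (1,3),(0,3),(1,0)
  0 0 0 3
  2 2 0 2
  0 0 0 0
  0 0 0 0
After step 3: ants at (0,3),(1,3),(1,1)
  0 0 0 4
  1 3 0 3
  0 0 0 0
  0 0 0 0
After step 4: ants at (1,3),(0,3),(1,0)
  0 0 0 5
  2 2 0 4
  0 0 0 0
  0 0 0 0

0 0 0 5
2 2 0 4
0 0 0 0
0 0 0 0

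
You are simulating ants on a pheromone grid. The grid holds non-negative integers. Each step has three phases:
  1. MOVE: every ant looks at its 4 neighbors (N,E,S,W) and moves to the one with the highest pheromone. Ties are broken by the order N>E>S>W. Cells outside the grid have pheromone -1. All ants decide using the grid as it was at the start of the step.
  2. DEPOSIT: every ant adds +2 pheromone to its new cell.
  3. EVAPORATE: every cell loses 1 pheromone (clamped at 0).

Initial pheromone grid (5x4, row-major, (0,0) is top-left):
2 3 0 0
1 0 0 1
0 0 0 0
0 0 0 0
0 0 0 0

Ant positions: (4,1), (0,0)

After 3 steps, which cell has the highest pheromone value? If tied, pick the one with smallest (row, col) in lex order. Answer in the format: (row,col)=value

Step 1: ant0:(4,1)->N->(3,1) | ant1:(0,0)->E->(0,1)
  grid max=4 at (0,1)
Step 2: ant0:(3,1)->N->(2,1) | ant1:(0,1)->W->(0,0)
  grid max=3 at (0,1)
Step 3: ant0:(2,1)->N->(1,1) | ant1:(0,0)->E->(0,1)
  grid max=4 at (0,1)
Final grid:
  1 4 0 0
  0 1 0 0
  0 0 0 0
  0 0 0 0
  0 0 0 0
Max pheromone 4 at (0,1)

Answer: (0,1)=4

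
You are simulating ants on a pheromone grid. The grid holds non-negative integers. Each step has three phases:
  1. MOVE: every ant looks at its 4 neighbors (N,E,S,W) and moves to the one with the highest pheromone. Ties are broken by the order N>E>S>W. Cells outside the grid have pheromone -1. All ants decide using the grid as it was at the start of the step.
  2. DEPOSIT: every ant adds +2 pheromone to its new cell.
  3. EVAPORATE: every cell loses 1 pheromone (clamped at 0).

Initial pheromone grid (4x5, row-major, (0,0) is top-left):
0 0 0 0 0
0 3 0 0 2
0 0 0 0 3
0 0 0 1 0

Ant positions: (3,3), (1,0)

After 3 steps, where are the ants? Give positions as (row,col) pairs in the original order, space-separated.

Step 1: ant0:(3,3)->N->(2,3) | ant1:(1,0)->E->(1,1)
  grid max=4 at (1,1)
Step 2: ant0:(2,3)->E->(2,4) | ant1:(1,1)->N->(0,1)
  grid max=3 at (1,1)
Step 3: ant0:(2,4)->N->(1,4) | ant1:(0,1)->S->(1,1)
  grid max=4 at (1,1)

(1,4) (1,1)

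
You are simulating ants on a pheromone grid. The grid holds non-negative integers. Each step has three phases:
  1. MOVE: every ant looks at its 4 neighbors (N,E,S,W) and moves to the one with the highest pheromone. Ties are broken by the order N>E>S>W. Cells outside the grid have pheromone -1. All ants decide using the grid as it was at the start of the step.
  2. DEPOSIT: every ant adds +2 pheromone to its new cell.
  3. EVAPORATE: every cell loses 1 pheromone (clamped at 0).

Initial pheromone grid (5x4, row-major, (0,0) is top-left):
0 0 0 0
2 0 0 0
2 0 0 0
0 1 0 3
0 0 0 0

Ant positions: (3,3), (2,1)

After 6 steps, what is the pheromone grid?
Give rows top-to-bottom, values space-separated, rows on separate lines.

After step 1: ants at (2,3),(2,0)
  0 0 0 0
  1 0 0 0
  3 0 0 1
  0 0 0 2
  0 0 0 0
After step 2: ants at (3,3),(1,0)
  0 0 0 0
  2 0 0 0
  2 0 0 0
  0 0 0 3
  0 0 0 0
After step 3: ants at (2,3),(2,0)
  0 0 0 0
  1 0 0 0
  3 0 0 1
  0 0 0 2
  0 0 0 0
After step 4: ants at (3,3),(1,0)
  0 0 0 0
  2 0 0 0
  2 0 0 0
  0 0 0 3
  0 0 0 0
After step 5: ants at (2,3),(2,0)
  0 0 0 0
  1 0 0 0
  3 0 0 1
  0 0 0 2
  0 0 0 0
After step 6: ants at (3,3),(1,0)
  0 0 0 0
  2 0 0 0
  2 0 0 0
  0 0 0 3
  0 0 0 0

0 0 0 0
2 0 0 0
2 0 0 0
0 0 0 3
0 0 0 0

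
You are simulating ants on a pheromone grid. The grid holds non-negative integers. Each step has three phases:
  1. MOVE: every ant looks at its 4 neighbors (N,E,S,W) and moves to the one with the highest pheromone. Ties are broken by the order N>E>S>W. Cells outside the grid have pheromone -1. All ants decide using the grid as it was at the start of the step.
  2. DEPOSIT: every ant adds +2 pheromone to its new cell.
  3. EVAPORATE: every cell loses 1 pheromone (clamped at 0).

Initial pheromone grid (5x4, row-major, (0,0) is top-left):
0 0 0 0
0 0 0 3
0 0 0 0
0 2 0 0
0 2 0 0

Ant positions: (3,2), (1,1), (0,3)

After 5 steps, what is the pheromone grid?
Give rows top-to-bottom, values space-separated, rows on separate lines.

After step 1: ants at (3,1),(0,1),(1,3)
  0 1 0 0
  0 0 0 4
  0 0 0 0
  0 3 0 0
  0 1 0 0
After step 2: ants at (4,1),(0,2),(0,3)
  0 0 1 1
  0 0 0 3
  0 0 0 0
  0 2 0 0
  0 2 0 0
After step 3: ants at (3,1),(0,3),(1,3)
  0 0 0 2
  0 0 0 4
  0 0 0 0
  0 3 0 0
  0 1 0 0
After step 4: ants at (4,1),(1,3),(0,3)
  0 0 0 3
  0 0 0 5
  0 0 0 0
  0 2 0 0
  0 2 0 0
After step 5: ants at (3,1),(0,3),(1,3)
  0 0 0 4
  0 0 0 6
  0 0 0 0
  0 3 0 0
  0 1 0 0

0 0 0 4
0 0 0 6
0 0 0 0
0 3 0 0
0 1 0 0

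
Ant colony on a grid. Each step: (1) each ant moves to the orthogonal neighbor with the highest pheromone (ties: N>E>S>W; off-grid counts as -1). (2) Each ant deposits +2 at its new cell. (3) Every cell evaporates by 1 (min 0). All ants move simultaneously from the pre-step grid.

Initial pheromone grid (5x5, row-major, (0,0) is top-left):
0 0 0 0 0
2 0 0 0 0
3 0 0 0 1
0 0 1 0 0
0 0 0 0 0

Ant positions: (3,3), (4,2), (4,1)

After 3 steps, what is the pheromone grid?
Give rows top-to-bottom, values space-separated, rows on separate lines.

After step 1: ants at (3,2),(3,2),(3,1)
  0 0 0 0 0
  1 0 0 0 0
  2 0 0 0 0
  0 1 4 0 0
  0 0 0 0 0
After step 2: ants at (3,1),(3,1),(3,2)
  0 0 0 0 0
  0 0 0 0 0
  1 0 0 0 0
  0 4 5 0 0
  0 0 0 0 0
After step 3: ants at (3,2),(3,2),(3,1)
  0 0 0 0 0
  0 0 0 0 0
  0 0 0 0 0
  0 5 8 0 0
  0 0 0 0 0

0 0 0 0 0
0 0 0 0 0
0 0 0 0 0
0 5 8 0 0
0 0 0 0 0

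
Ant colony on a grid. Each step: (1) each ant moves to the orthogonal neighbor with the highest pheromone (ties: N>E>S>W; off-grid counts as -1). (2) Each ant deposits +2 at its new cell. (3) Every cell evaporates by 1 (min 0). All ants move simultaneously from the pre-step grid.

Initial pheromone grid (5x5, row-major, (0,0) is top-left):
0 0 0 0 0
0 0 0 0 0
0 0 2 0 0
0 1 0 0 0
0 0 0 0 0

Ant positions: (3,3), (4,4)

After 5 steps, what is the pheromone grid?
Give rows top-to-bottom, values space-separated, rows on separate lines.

After step 1: ants at (2,3),(3,4)
  0 0 0 0 0
  0 0 0 0 0
  0 0 1 1 0
  0 0 0 0 1
  0 0 0 0 0
After step 2: ants at (2,2),(2,4)
  0 0 0 0 0
  0 0 0 0 0
  0 0 2 0 1
  0 0 0 0 0
  0 0 0 0 0
After step 3: ants at (1,2),(1,4)
  0 0 0 0 0
  0 0 1 0 1
  0 0 1 0 0
  0 0 0 0 0
  0 0 0 0 0
After step 4: ants at (2,2),(0,4)
  0 0 0 0 1
  0 0 0 0 0
  0 0 2 0 0
  0 0 0 0 0
  0 0 0 0 0
After step 5: ants at (1,2),(1,4)
  0 0 0 0 0
  0 0 1 0 1
  0 0 1 0 0
  0 0 0 0 0
  0 0 0 0 0

0 0 0 0 0
0 0 1 0 1
0 0 1 0 0
0 0 0 0 0
0 0 0 0 0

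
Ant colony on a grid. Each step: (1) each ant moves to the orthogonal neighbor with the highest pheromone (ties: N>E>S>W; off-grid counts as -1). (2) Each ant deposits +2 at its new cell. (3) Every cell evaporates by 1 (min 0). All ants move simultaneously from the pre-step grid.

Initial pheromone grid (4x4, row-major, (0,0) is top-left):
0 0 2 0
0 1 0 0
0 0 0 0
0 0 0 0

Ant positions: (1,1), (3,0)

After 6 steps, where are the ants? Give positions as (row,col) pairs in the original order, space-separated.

Step 1: ant0:(1,1)->N->(0,1) | ant1:(3,0)->N->(2,0)
  grid max=1 at (0,1)
Step 2: ant0:(0,1)->E->(0,2) | ant1:(2,0)->N->(1,0)
  grid max=2 at (0,2)
Step 3: ant0:(0,2)->E->(0,3) | ant1:(1,0)->N->(0,0)
  grid max=1 at (0,0)
Step 4: ant0:(0,3)->W->(0,2) | ant1:(0,0)->E->(0,1)
  grid max=2 at (0,2)
Step 5: ant0:(0,2)->W->(0,1) | ant1:(0,1)->E->(0,2)
  grid max=3 at (0,2)
Step 6: ant0:(0,1)->E->(0,2) | ant1:(0,2)->W->(0,1)
  grid max=4 at (0,2)

(0,2) (0,1)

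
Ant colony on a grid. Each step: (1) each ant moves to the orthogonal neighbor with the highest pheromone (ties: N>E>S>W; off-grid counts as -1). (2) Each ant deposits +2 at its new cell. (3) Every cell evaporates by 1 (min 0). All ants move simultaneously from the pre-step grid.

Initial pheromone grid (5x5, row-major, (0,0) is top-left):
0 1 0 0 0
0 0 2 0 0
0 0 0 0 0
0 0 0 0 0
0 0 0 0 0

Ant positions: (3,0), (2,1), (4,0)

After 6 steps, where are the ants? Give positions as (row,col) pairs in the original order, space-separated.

Step 1: ant0:(3,0)->N->(2,0) | ant1:(2,1)->N->(1,1) | ant2:(4,0)->N->(3,0)
  grid max=1 at (1,1)
Step 2: ant0:(2,0)->S->(3,0) | ant1:(1,1)->E->(1,2) | ant2:(3,0)->N->(2,0)
  grid max=2 at (1,2)
Step 3: ant0:(3,0)->N->(2,0) | ant1:(1,2)->N->(0,2) | ant2:(2,0)->S->(3,0)
  grid max=3 at (2,0)
Step 4: ant0:(2,0)->S->(3,0) | ant1:(0,2)->S->(1,2) | ant2:(3,0)->N->(2,0)
  grid max=4 at (2,0)
Step 5: ant0:(3,0)->N->(2,0) | ant1:(1,2)->N->(0,2) | ant2:(2,0)->S->(3,0)
  grid max=5 at (2,0)
Step 6: ant0:(2,0)->S->(3,0) | ant1:(0,2)->S->(1,2) | ant2:(3,0)->N->(2,0)
  grid max=6 at (2,0)

(3,0) (1,2) (2,0)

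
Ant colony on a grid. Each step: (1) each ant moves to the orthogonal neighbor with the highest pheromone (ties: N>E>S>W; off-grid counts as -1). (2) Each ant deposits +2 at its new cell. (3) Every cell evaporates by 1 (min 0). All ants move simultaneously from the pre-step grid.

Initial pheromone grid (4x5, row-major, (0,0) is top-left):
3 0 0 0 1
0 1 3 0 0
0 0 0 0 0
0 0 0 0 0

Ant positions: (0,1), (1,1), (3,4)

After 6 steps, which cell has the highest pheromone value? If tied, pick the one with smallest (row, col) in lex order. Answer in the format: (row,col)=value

Answer: (0,0)=3

Derivation:
Step 1: ant0:(0,1)->W->(0,0) | ant1:(1,1)->E->(1,2) | ant2:(3,4)->N->(2,4)
  grid max=4 at (0,0)
Step 2: ant0:(0,0)->E->(0,1) | ant1:(1,2)->N->(0,2) | ant2:(2,4)->N->(1,4)
  grid max=3 at (0,0)
Step 3: ant0:(0,1)->W->(0,0) | ant1:(0,2)->S->(1,2) | ant2:(1,4)->N->(0,4)
  grid max=4 at (0,0)
Step 4: ant0:(0,0)->E->(0,1) | ant1:(1,2)->N->(0,2) | ant2:(0,4)->S->(1,4)
  grid max=3 at (0,0)
Step 5: ant0:(0,1)->W->(0,0) | ant1:(0,2)->S->(1,2) | ant2:(1,4)->N->(0,4)
  grid max=4 at (0,0)
Step 6: ant0:(0,0)->E->(0,1) | ant1:(1,2)->N->(0,2) | ant2:(0,4)->S->(1,4)
  grid max=3 at (0,0)
Final grid:
  3 1 1 0 0
  0 0 3 0 1
  0 0 0 0 0
  0 0 0 0 0
Max pheromone 3 at (0,0)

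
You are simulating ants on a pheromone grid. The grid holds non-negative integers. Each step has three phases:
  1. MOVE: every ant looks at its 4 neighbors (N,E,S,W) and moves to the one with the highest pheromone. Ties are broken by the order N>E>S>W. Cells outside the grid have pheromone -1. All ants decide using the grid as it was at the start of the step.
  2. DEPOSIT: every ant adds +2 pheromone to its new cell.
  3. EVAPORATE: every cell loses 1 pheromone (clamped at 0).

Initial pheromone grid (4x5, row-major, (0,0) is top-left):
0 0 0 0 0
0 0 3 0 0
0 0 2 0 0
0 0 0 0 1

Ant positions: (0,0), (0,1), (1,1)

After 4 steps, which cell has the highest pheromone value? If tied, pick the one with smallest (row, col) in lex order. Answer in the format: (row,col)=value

Answer: (1,2)=9

Derivation:
Step 1: ant0:(0,0)->E->(0,1) | ant1:(0,1)->E->(0,2) | ant2:(1,1)->E->(1,2)
  grid max=4 at (1,2)
Step 2: ant0:(0,1)->E->(0,2) | ant1:(0,2)->S->(1,2) | ant2:(1,2)->N->(0,2)
  grid max=5 at (1,2)
Step 3: ant0:(0,2)->S->(1,2) | ant1:(1,2)->N->(0,2) | ant2:(0,2)->S->(1,2)
  grid max=8 at (1,2)
Step 4: ant0:(1,2)->N->(0,2) | ant1:(0,2)->S->(1,2) | ant2:(1,2)->N->(0,2)
  grid max=9 at (1,2)
Final grid:
  0 0 8 0 0
  0 0 9 0 0
  0 0 0 0 0
  0 0 0 0 0
Max pheromone 9 at (1,2)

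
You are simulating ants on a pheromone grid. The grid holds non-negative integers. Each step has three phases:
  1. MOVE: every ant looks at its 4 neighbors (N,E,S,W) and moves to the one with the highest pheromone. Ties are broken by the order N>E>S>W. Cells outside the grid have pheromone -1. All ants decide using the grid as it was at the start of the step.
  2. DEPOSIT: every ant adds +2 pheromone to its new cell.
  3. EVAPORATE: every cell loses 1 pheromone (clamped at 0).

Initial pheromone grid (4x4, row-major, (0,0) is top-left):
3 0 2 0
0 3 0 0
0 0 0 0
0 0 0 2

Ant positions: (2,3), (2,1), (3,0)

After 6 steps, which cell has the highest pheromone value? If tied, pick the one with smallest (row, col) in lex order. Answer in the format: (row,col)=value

Step 1: ant0:(2,3)->S->(3,3) | ant1:(2,1)->N->(1,1) | ant2:(3,0)->N->(2,0)
  grid max=4 at (1,1)
Step 2: ant0:(3,3)->N->(2,3) | ant1:(1,1)->N->(0,1) | ant2:(2,0)->N->(1,0)
  grid max=3 at (1,1)
Step 3: ant0:(2,3)->S->(3,3) | ant1:(0,1)->S->(1,1) | ant2:(1,0)->E->(1,1)
  grid max=6 at (1,1)
Step 4: ant0:(3,3)->N->(2,3) | ant1:(1,1)->N->(0,1) | ant2:(1,1)->N->(0,1)
  grid max=5 at (1,1)
Step 5: ant0:(2,3)->S->(3,3) | ant1:(0,1)->S->(1,1) | ant2:(0,1)->S->(1,1)
  grid max=8 at (1,1)
Step 6: ant0:(3,3)->N->(2,3) | ant1:(1,1)->N->(0,1) | ant2:(1,1)->N->(0,1)
  grid max=7 at (1,1)
Final grid:
  0 5 0 0
  0 7 0 0
  0 0 0 1
  0 0 0 2
Max pheromone 7 at (1,1)

Answer: (1,1)=7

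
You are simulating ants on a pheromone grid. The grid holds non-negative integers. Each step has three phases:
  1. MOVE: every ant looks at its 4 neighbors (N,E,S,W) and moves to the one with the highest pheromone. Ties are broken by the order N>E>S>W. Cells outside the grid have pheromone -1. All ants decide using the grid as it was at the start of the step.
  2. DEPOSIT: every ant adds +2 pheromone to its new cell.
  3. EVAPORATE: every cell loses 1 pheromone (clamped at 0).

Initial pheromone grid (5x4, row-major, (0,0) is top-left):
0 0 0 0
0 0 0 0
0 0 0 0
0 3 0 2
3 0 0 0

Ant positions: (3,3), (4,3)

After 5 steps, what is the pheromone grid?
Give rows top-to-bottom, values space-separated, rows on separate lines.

After step 1: ants at (2,3),(3,3)
  0 0 0 0
  0 0 0 0
  0 0 0 1
  0 2 0 3
  2 0 0 0
After step 2: ants at (3,3),(2,3)
  0 0 0 0
  0 0 0 0
  0 0 0 2
  0 1 0 4
  1 0 0 0
After step 3: ants at (2,3),(3,3)
  0 0 0 0
  0 0 0 0
  0 0 0 3
  0 0 0 5
  0 0 0 0
After step 4: ants at (3,3),(2,3)
  0 0 0 0
  0 0 0 0
  0 0 0 4
  0 0 0 6
  0 0 0 0
After step 5: ants at (2,3),(3,3)
  0 0 0 0
  0 0 0 0
  0 0 0 5
  0 0 0 7
  0 0 0 0

0 0 0 0
0 0 0 0
0 0 0 5
0 0 0 7
0 0 0 0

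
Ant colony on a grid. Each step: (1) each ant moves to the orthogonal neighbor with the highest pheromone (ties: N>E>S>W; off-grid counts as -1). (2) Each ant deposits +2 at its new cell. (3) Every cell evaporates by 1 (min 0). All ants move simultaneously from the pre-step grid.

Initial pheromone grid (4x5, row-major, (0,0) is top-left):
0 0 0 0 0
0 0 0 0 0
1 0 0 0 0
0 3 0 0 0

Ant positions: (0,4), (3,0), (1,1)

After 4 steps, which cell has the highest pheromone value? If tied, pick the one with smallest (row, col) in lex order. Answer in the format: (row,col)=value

Step 1: ant0:(0,4)->S->(1,4) | ant1:(3,0)->E->(3,1) | ant2:(1,1)->N->(0,1)
  grid max=4 at (3,1)
Step 2: ant0:(1,4)->N->(0,4) | ant1:(3,1)->N->(2,1) | ant2:(0,1)->E->(0,2)
  grid max=3 at (3,1)
Step 3: ant0:(0,4)->S->(1,4) | ant1:(2,1)->S->(3,1) | ant2:(0,2)->E->(0,3)
  grid max=4 at (3,1)
Step 4: ant0:(1,4)->N->(0,4) | ant1:(3,1)->N->(2,1) | ant2:(0,3)->E->(0,4)
  grid max=3 at (0,4)
Final grid:
  0 0 0 0 3
  0 0 0 0 0
  0 1 0 0 0
  0 3 0 0 0
Max pheromone 3 at (0,4)

Answer: (0,4)=3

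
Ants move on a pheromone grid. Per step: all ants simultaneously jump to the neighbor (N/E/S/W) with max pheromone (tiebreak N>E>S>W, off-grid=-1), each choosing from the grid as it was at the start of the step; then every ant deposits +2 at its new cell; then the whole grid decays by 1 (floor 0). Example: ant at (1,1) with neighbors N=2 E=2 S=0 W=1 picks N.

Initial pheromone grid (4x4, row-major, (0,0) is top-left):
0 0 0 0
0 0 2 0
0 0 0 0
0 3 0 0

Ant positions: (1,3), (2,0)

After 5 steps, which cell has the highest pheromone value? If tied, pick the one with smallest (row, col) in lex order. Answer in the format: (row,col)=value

Answer: (1,2)=5

Derivation:
Step 1: ant0:(1,3)->W->(1,2) | ant1:(2,0)->N->(1,0)
  grid max=3 at (1,2)
Step 2: ant0:(1,2)->N->(0,2) | ant1:(1,0)->N->(0,0)
  grid max=2 at (1,2)
Step 3: ant0:(0,2)->S->(1,2) | ant1:(0,0)->E->(0,1)
  grid max=3 at (1,2)
Step 4: ant0:(1,2)->N->(0,2) | ant1:(0,1)->E->(0,2)
  grid max=3 at (0,2)
Step 5: ant0:(0,2)->S->(1,2) | ant1:(0,2)->S->(1,2)
  grid max=5 at (1,2)
Final grid:
  0 0 2 0
  0 0 5 0
  0 0 0 0
  0 0 0 0
Max pheromone 5 at (1,2)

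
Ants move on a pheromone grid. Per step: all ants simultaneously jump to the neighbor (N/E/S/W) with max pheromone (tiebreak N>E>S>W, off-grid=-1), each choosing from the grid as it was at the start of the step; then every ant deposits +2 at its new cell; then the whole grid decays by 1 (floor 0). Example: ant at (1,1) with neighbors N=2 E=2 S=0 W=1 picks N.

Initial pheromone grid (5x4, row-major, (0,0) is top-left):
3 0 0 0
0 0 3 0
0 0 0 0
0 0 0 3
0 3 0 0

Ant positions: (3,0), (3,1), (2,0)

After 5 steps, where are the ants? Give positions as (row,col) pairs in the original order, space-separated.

Step 1: ant0:(3,0)->N->(2,0) | ant1:(3,1)->S->(4,1) | ant2:(2,0)->N->(1,0)
  grid max=4 at (4,1)
Step 2: ant0:(2,0)->N->(1,0) | ant1:(4,1)->N->(3,1) | ant2:(1,0)->N->(0,0)
  grid max=3 at (0,0)
Step 3: ant0:(1,0)->N->(0,0) | ant1:(3,1)->S->(4,1) | ant2:(0,0)->S->(1,0)
  grid max=4 at (0,0)
Step 4: ant0:(0,0)->S->(1,0) | ant1:(4,1)->N->(3,1) | ant2:(1,0)->N->(0,0)
  grid max=5 at (0,0)
Step 5: ant0:(1,0)->N->(0,0) | ant1:(3,1)->S->(4,1) | ant2:(0,0)->S->(1,0)
  grid max=6 at (0,0)

(0,0) (4,1) (1,0)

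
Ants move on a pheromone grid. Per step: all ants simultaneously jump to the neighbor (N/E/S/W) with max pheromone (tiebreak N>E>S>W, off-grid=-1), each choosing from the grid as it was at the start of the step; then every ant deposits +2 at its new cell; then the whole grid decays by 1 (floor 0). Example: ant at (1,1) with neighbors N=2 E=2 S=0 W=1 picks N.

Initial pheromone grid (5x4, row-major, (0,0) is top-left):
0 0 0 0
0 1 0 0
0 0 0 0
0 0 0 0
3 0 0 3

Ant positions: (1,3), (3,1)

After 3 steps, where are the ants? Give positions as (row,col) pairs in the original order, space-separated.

Step 1: ant0:(1,3)->N->(0,3) | ant1:(3,1)->N->(2,1)
  grid max=2 at (4,0)
Step 2: ant0:(0,3)->S->(1,3) | ant1:(2,1)->N->(1,1)
  grid max=1 at (1,1)
Step 3: ant0:(1,3)->N->(0,3) | ant1:(1,1)->N->(0,1)
  grid max=1 at (0,1)

(0,3) (0,1)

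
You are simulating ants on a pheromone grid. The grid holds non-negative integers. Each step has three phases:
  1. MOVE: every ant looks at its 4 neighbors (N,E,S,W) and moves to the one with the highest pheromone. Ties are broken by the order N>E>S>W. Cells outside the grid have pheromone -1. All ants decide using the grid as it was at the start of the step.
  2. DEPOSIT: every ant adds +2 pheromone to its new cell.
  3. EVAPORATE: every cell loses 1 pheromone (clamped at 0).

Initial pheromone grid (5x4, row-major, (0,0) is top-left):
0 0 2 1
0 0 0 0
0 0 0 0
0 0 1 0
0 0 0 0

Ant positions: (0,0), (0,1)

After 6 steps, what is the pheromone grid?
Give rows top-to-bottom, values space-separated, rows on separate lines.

After step 1: ants at (0,1),(0,2)
  0 1 3 0
  0 0 0 0
  0 0 0 0
  0 0 0 0
  0 0 0 0
After step 2: ants at (0,2),(0,1)
  0 2 4 0
  0 0 0 0
  0 0 0 0
  0 0 0 0
  0 0 0 0
After step 3: ants at (0,1),(0,2)
  0 3 5 0
  0 0 0 0
  0 0 0 0
  0 0 0 0
  0 0 0 0
After step 4: ants at (0,2),(0,1)
  0 4 6 0
  0 0 0 0
  0 0 0 0
  0 0 0 0
  0 0 0 0
After step 5: ants at (0,1),(0,2)
  0 5 7 0
  0 0 0 0
  0 0 0 0
  0 0 0 0
  0 0 0 0
After step 6: ants at (0,2),(0,1)
  0 6 8 0
  0 0 0 0
  0 0 0 0
  0 0 0 0
  0 0 0 0

0 6 8 0
0 0 0 0
0 0 0 0
0 0 0 0
0 0 0 0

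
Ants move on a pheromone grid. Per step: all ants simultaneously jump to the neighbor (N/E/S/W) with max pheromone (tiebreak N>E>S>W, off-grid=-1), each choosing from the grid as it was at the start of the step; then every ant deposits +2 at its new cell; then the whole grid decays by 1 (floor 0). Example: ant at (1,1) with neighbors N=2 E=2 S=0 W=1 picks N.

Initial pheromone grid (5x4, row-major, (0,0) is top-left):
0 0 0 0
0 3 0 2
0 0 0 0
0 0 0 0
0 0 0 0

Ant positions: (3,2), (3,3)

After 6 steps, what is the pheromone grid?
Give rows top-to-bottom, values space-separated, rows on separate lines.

After step 1: ants at (2,2),(2,3)
  0 0 0 0
  0 2 0 1
  0 0 1 1
  0 0 0 0
  0 0 0 0
After step 2: ants at (2,3),(1,3)
  0 0 0 0
  0 1 0 2
  0 0 0 2
  0 0 0 0
  0 0 0 0
After step 3: ants at (1,3),(2,3)
  0 0 0 0
  0 0 0 3
  0 0 0 3
  0 0 0 0
  0 0 0 0
After step 4: ants at (2,3),(1,3)
  0 0 0 0
  0 0 0 4
  0 0 0 4
  0 0 0 0
  0 0 0 0
After step 5: ants at (1,3),(2,3)
  0 0 0 0
  0 0 0 5
  0 0 0 5
  0 0 0 0
  0 0 0 0
After step 6: ants at (2,3),(1,3)
  0 0 0 0
  0 0 0 6
  0 0 0 6
  0 0 0 0
  0 0 0 0

0 0 0 0
0 0 0 6
0 0 0 6
0 0 0 0
0 0 0 0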